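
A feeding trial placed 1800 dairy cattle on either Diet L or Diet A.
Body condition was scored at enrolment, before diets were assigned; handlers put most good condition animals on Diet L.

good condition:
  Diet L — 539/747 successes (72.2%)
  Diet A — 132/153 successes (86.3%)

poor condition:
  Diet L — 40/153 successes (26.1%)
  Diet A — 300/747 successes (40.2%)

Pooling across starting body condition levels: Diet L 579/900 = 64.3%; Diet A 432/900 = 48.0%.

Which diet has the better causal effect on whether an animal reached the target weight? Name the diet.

Here starting body condition is a common cause — it drives both which diet a case falls under and the outcome. The crude comparison mixes populations; the stratum-specific rates are the causally relevant ones.
Within each level — good condition: 72.2% vs 86.3%; poor condition: 26.1% vs 40.2% — Diet A is higher every time.

Diet A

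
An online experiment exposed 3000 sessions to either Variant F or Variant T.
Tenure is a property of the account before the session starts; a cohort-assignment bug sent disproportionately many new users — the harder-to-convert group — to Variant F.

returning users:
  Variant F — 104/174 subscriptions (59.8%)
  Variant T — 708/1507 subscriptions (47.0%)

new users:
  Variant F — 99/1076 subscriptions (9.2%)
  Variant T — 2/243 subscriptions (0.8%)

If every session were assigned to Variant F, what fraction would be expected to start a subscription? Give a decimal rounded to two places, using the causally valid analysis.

The imbalance in user tenure arose from how sessions were allocated, not from anything the variant did; and user tenure independently affects the outcome. The pooled gap is confounded — condition on user tenure.
Standardising Variant F to the population user tenure mix: 0.560·104/174 + 0.440·99/1076 = 0.375.

0.38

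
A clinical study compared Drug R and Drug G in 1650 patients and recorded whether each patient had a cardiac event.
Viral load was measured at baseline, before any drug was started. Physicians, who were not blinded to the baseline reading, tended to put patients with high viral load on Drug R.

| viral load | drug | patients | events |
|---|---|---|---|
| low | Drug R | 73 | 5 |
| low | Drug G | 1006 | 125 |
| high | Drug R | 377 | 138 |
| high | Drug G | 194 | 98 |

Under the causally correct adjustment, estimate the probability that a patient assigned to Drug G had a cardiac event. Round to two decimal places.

0.26

The imbalance in viral load arose from how patients were allocated, not from anything the drug did; and viral load independently affects the outcome. The pooled gap is confounded — condition on viral load.
Standardising Drug G to the population viral load mix: 0.654·125/1006 + 0.346·98/194 = 0.256.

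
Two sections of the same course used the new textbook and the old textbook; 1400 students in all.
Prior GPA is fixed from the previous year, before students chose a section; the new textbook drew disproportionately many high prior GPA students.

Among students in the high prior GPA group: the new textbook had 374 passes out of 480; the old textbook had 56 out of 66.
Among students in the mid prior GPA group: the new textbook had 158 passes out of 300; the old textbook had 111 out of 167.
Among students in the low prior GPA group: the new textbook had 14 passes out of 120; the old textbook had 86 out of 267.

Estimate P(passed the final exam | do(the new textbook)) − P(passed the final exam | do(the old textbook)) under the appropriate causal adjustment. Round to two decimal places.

-0.13

the old textbook is higher inside every prior GPA band stratum but the new textbook is higher in aggregate. Whether to stratify depends on how prior GPA band relates to the teaching method.
The imbalance in prior GPA band arose from how students were allocated, not from anything the teaching method did; and prior GPA band independently affects the outcome. The pooled gap is confounded — condition on prior GPA band.
Adjusting over the population distribution of prior GPA band: 0.390·(0.779−0.848) + 0.334·(0.527−0.665) + 0.276·(0.117−0.322) = -0.130.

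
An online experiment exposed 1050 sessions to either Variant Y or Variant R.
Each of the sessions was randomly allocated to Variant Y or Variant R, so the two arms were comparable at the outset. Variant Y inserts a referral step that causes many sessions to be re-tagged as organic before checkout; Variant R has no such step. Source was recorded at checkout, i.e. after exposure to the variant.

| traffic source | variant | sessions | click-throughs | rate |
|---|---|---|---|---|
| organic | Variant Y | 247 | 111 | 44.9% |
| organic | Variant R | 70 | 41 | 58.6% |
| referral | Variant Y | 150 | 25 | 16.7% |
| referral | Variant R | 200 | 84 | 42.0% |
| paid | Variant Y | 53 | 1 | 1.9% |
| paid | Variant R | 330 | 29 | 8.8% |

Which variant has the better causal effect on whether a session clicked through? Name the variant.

Stratifying would compare variants among sessions the variants themselves sorted into traffic source groups — a form of selection on an intermediate. The unconditioned pooled rates give the total causal effect.
Pooled: Variant Y 30.4% vs Variant R 25.7%; Variant Y is higher overall.

Variant Y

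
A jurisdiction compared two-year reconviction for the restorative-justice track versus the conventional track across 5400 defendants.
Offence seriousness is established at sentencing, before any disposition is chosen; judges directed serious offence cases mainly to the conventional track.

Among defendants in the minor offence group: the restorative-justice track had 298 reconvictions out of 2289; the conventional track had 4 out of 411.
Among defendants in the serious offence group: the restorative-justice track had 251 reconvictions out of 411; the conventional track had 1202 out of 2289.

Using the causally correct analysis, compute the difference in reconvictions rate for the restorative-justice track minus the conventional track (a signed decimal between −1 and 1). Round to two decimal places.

+0.10

Here offence seriousness is a common cause — it drives both which disposition a case falls under and the outcome. The crude comparison mixes populations; the stratum-specific rates are the causally relevant ones.
Adjusting over the population distribution of offence seriousness: 0.500·(0.130−0.010) + 0.500·(0.611−0.525) = +0.103.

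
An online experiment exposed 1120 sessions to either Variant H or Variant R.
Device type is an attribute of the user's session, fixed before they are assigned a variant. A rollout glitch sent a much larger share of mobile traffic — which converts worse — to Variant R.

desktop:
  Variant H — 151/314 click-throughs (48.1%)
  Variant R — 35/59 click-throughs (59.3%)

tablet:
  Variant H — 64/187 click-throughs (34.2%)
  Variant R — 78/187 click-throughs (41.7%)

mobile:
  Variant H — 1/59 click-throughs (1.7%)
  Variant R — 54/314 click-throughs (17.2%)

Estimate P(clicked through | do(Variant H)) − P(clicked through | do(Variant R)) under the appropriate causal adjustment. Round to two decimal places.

Device type is set before the variant has any effect — it is not caused by the variant — and it independently drives the outcome. That makes it a confounder, so the causal comparison is within device type levels.
Adjusting over the population distribution of device type: 0.333·(0.481−0.593) + 0.334·(0.342−0.417) + 0.333·(0.017−0.172) = -0.114.

-0.11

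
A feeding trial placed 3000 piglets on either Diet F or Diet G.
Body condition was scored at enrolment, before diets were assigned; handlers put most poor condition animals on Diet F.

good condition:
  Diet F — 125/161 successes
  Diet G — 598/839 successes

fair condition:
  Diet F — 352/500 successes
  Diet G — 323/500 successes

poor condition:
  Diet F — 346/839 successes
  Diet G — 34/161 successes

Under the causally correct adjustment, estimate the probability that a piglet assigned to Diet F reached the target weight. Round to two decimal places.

0.63

Within every starting body condition level Diet F has the higher rate, yet pooled Diet G does — Simpson's reversal.
Starting body condition is set before the diet has any effect — it is not caused by the diet — and it independently drives the outcome. That makes it a confounder, so the causal comparison is within starting body condition levels.
Standardising Diet F to the population starting body condition mix: 0.333·125/161 + 0.333·352/500 + 0.333·346/839 = 0.631.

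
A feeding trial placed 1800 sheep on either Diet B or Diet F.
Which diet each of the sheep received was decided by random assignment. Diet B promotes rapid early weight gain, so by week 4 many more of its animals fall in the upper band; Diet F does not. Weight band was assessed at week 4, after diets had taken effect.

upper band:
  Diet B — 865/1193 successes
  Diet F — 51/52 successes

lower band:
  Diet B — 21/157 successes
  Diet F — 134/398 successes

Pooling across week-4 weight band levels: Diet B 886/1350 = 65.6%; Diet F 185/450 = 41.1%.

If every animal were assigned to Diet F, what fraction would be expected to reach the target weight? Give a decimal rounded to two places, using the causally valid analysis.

Diet F is higher inside every week-4 weight band stratum but Diet B is higher in aggregate. Whether to stratify depends on how week-4 weight band relates to the diet.
The distribution of week-4 weight band is itself part of what the diet does — it is an intermediate outcome. Holding it fixed would remove that part of the effect; the total effect is the pooled difference.
So P(outcome | do(Diet F)) is just the pooled rate for Diet F: 185/450 = 0.411.

0.41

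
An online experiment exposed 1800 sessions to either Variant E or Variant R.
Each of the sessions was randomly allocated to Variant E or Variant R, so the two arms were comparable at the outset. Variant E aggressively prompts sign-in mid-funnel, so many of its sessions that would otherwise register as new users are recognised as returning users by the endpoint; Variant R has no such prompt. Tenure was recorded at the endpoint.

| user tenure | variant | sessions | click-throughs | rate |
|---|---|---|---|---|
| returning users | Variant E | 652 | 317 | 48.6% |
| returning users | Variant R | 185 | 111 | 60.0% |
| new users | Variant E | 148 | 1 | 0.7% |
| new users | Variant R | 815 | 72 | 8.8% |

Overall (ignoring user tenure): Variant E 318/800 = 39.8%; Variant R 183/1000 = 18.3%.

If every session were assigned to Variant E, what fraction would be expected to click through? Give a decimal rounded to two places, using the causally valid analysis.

0.40

User tenure lies on the pathway variant → user tenure → outcome, so adjusting for it blocks the indirect effect. For the total causal effect of variant, use the unadjusted pooled rates.
So P(outcome | do(Variant E)) is just the pooled rate for Variant E: 318/800 = 0.398.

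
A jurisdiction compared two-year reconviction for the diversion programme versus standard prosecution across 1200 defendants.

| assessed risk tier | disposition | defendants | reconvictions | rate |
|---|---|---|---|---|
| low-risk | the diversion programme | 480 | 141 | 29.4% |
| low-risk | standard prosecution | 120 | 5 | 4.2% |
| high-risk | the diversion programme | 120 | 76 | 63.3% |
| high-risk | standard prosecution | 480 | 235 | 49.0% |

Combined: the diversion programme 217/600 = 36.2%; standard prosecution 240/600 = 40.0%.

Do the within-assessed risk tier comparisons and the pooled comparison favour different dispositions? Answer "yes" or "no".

Within each assessed risk tier level (low-risk 29.4% vs 4.2%; high-risk 63.3% vs 49.0%), standard prosecution has the lower rate every time. Pooled: 36.2% vs 40.0% — the diversion programme has the lower rate overall. The two comparisons disagree.

yes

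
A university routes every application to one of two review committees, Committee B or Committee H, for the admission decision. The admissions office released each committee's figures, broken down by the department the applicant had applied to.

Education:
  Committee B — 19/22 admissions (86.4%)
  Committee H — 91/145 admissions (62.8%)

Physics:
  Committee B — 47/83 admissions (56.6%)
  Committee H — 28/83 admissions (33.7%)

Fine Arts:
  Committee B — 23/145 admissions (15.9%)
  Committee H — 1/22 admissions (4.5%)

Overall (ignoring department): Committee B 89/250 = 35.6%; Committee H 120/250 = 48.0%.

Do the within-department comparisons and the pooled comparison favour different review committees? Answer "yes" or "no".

yes

Within each department level (Education 86.4% vs 62.8%; Physics 56.6% vs 33.7%; Fine Arts 15.9% vs 4.5%), Committee B has the higher rate every time. Pooled: 35.6% vs 48.0% — Committee H has the higher rate overall. The two comparisons disagree.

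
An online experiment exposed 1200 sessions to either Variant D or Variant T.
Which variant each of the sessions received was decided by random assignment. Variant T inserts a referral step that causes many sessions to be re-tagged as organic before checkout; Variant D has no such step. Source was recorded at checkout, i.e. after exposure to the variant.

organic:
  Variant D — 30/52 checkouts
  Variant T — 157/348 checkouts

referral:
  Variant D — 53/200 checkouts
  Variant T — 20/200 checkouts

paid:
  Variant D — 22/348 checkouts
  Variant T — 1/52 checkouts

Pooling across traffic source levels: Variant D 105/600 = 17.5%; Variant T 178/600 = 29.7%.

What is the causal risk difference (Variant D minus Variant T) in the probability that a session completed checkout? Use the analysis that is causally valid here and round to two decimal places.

-0.12

The distribution of traffic source is itself part of what the variant does — it is an intermediate outcome. Holding it fixed would remove that part of the effect; the total effect is the pooled difference.
The causal difference is the pooled difference: 0.175 − 0.297 = -0.122.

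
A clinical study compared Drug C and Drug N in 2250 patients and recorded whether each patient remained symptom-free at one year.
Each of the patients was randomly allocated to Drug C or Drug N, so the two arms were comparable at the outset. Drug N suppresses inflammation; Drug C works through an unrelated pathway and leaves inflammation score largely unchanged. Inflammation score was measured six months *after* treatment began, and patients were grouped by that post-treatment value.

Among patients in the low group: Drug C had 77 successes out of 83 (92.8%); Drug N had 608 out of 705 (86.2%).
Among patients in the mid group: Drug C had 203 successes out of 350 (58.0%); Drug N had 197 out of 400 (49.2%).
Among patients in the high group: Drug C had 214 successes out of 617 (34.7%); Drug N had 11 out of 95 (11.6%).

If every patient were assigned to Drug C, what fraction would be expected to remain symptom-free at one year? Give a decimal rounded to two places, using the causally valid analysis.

0.47

Inflammation score here is a post-treatment variable shaped by the drug; conditioning on it would introduce bias rather than remove it. The overall comparison is the causal one.
So P(outcome | do(Drug C)) is just the pooled rate for Drug C: 494/1050 = 0.470.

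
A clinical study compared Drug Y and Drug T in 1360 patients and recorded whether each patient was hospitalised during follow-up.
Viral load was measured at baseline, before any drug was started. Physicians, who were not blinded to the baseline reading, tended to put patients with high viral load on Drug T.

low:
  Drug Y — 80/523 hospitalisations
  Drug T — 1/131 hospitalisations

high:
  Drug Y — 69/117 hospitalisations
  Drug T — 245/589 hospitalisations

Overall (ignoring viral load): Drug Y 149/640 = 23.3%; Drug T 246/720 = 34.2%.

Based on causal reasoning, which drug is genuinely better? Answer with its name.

Here viral load is a common cause — it drives both which drug a case falls under and the outcome. The crude comparison mixes populations; the stratum-specific rates are the causally relevant ones.
Within each level — low: 15.3% vs 0.8%; high: 59.0% vs 41.6% — Drug T is lower every time.

Drug T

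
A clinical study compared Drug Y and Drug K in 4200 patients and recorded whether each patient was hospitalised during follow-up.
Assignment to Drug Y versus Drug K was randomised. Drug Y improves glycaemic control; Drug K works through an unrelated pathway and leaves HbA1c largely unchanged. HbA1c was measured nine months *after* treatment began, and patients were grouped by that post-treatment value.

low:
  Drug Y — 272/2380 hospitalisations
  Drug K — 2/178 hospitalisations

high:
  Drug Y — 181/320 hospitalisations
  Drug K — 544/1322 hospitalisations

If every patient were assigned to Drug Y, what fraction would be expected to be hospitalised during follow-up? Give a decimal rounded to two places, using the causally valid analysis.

0.17

Because the drug influences HbA1c, HbA1c is a post-treatment mediator, not a confounder. Stratifying on it would bias the estimate; the causal effect is the crude pooled difference.
So P(outcome | do(Drug Y)) is just the pooled rate for Drug Y: 453/2700 = 0.168.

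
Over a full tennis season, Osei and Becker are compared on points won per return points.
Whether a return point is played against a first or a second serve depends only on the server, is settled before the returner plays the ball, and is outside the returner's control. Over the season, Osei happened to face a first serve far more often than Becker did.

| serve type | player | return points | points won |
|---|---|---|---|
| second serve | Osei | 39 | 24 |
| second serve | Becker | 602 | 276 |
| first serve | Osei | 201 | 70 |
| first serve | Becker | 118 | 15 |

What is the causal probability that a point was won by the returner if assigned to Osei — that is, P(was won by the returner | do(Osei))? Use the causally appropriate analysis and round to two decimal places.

0.53

The stratified and pooled comparisons disagree (Osei wins within each serve type; Becker wins overall), so the answer turns on the causal role of serve type.
Here serve type is a common cause — it drives both which player a case falls under and the outcome. The crude comparison mixes populations; the stratum-specific rates are the causally relevant ones.
Standardising Osei to the population serve type mix: 0.668·24/39 + 0.332·70/201 = 0.527.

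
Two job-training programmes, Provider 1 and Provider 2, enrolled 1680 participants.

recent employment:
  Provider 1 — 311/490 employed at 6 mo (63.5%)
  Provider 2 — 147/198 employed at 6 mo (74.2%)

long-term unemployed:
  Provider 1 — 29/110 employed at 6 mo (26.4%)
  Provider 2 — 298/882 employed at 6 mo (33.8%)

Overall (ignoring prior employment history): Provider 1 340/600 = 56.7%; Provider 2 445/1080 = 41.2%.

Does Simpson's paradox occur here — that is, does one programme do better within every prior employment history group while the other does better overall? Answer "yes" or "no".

Within each prior employment history level (recent employment 63.5% vs 74.2%; long-term unemployed 26.4% vs 33.8%), Provider 2 has the higher rate every time. Pooled: 56.7% vs 41.2% — Provider 1 has the higher rate overall. The two comparisons disagree.

yes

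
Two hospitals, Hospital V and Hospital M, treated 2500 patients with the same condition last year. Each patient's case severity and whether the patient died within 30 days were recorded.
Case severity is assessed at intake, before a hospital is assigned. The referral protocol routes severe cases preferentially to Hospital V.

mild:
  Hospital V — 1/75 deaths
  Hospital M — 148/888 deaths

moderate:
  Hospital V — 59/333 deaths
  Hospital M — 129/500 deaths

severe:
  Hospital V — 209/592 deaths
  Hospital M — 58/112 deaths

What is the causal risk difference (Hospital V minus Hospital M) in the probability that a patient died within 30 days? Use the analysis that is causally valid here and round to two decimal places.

-0.13

Nothing the hospital does changes case severity; the imbalance is an allocation artefact. With case severity also predicting the outcome, the pooled figure is confounded, and the within-stratum comparison is the causal one.
Adjusting over the population distribution of case severity: 0.385·(0.013−0.167) + 0.333·(0.177−0.258) + 0.282·(0.353−0.518) = -0.132.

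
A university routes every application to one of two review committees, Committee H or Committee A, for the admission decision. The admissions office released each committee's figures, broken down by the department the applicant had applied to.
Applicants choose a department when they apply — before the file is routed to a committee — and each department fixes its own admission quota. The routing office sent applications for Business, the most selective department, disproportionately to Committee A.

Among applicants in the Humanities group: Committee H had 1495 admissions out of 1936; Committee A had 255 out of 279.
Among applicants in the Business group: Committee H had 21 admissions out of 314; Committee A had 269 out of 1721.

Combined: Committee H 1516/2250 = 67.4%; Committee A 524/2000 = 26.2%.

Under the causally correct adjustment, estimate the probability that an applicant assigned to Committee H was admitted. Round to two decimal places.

Within every department level Committee A has the higher rate, yet pooled Committee H does — Simpson's reversal.
Department satisfies the back-door criterion: it is not a descendant of the review committee, and it blocks the spurious path from review committee to outcome. Adjusting for it (i.e., using the within-department rates) gives the causal effect.
Standardising Committee H to the population department mix: 0.521·1495/1936 + 0.479·21/314 = 0.434.

0.43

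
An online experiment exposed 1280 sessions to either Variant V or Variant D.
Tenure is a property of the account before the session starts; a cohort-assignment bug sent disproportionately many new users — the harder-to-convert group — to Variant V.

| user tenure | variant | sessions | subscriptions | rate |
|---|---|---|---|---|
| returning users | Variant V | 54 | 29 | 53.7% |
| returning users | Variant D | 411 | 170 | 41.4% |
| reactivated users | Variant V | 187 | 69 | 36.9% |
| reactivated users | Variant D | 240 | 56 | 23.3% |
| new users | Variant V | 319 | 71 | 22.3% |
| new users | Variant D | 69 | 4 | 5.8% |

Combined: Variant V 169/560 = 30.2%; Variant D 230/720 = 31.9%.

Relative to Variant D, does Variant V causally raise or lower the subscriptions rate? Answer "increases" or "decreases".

increases

User tenure is set before the variant has any effect — it is not caused by the variant — and it independently drives the outcome. That makes it a confounder, so the causal comparison is within user tenure levels.
Within each level — returning users: 53.7% vs 41.4%; reactivated users: 36.9% vs 23.3%; new users: 22.3% vs 5.8% — Variant V is higher every time.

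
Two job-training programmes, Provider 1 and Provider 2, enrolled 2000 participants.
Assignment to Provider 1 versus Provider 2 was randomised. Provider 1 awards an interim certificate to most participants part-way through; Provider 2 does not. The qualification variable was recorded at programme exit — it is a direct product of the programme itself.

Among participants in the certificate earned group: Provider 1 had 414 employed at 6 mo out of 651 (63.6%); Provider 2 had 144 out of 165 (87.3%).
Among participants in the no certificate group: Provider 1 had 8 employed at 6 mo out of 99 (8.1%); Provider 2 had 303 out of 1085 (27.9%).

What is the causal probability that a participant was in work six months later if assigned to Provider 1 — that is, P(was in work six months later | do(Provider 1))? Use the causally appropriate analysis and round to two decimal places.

0.56

The stratified and pooled comparisons disagree (Provider 2 wins within each qualification attained during the programme; Provider 1 wins overall), so the answer turns on the causal role of qualification attained during the programme.
Qualification attained during the programme lies on the pathway programme → qualification attained during the programme → outcome, so adjusting for it blocks the indirect effect. For the total causal effect of programme, use the unadjusted pooled rates.
So P(outcome | do(Provider 1)) is just the pooled rate for Provider 1: 422/750 = 0.563.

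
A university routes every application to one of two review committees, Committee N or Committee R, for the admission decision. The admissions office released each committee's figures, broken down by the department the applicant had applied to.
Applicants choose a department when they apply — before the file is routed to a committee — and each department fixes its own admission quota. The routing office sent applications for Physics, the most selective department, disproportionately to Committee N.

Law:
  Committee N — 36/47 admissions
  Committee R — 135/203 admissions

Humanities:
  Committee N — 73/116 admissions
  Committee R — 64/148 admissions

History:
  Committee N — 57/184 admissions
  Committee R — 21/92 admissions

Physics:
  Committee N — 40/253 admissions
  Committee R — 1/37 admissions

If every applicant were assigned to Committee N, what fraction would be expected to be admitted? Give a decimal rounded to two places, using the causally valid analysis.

0.45

Since department is a pre-existing factor (not a product of the review committee) and it affects the outcome on its own, it is a confounder. The stratified rates, not the pooled rate, identify the causal effect.
Standardising Committee N to the population department mix: 0.231·36/47 + 0.244·73/116 + 0.256·57/184 + 0.269·40/253 = 0.453.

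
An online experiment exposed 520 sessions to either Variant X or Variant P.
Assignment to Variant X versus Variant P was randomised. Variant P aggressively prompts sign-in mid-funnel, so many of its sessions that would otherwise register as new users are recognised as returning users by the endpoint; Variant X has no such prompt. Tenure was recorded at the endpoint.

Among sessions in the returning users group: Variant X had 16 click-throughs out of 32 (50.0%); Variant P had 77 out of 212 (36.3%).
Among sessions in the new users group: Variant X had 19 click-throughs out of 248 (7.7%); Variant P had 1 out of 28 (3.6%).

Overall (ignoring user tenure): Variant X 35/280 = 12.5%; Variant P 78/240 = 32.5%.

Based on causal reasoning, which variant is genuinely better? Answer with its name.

The user tenure-specific comparison favours Variant X throughout, but the pooled figures favour Variant P. The question is whether to condition on user tenure.
User tenure lies on the pathway variant → user tenure → outcome, so adjusting for it blocks the indirect effect. For the total causal effect of variant, use the unadjusted pooled rates.
Pooled: Variant X 12.5% vs Variant P 32.5%; Variant P is higher overall.

Variant P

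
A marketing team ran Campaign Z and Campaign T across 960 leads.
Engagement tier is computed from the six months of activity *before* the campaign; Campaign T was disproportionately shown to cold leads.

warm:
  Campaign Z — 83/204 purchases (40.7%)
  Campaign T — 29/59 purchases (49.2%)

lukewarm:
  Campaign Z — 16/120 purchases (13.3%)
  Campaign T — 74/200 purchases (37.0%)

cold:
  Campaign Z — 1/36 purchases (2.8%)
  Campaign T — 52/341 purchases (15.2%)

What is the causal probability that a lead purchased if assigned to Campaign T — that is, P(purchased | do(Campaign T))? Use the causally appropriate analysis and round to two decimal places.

The engagement tier-specific comparison favours Campaign T throughout, but the pooled figures favour Campaign Z. The question is whether to condition on engagement tier.
Here engagement tier is a common cause — it drives both which campaign a case falls under and the outcome. The crude comparison mixes populations; the stratum-specific rates are the causally relevant ones.
Standardising Campaign T to the population engagement tier mix: 0.274·29/59 + 0.333·74/200 + 0.393·52/341 = 0.318.

0.32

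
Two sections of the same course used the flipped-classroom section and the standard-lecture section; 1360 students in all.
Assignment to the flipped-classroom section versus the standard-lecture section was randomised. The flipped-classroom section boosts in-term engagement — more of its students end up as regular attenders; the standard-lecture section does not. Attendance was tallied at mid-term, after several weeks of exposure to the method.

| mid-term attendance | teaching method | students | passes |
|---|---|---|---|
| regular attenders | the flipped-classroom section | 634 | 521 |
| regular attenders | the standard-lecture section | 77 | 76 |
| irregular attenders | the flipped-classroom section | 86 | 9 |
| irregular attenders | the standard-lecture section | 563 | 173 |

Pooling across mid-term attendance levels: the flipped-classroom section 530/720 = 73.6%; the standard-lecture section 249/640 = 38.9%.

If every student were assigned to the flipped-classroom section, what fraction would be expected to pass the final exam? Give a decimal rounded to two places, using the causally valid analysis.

0.74

Mid-term attendance here is a post-treatment variable shaped by the teaching method; conditioning on it would introduce bias rather than remove it. The overall comparison is the causal one.
So P(outcome | do(the flipped-classroom section)) is just the pooled rate for the flipped-classroom section: 530/720 = 0.736.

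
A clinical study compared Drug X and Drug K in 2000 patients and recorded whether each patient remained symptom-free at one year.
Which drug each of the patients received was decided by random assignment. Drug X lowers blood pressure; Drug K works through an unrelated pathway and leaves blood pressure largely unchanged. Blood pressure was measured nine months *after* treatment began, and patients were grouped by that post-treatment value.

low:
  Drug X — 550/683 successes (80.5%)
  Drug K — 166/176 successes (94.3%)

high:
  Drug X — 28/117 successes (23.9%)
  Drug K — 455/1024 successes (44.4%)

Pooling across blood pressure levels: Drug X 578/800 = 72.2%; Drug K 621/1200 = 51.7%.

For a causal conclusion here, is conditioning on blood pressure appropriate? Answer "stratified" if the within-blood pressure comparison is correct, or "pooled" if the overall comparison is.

The stratified and pooled comparisons disagree (Drug K wins within each blood pressure; Drug X wins overall), so the answer turns on the causal role of blood pressure.
The distribution of blood pressure is itself part of what the drug does — it is an intermediate outcome. Holding it fixed would remove that part of the effect; the total effect is the pooled difference.
Pooled: Drug X 72.2% vs Drug K 51.7%; Drug X is higher overall.

pooled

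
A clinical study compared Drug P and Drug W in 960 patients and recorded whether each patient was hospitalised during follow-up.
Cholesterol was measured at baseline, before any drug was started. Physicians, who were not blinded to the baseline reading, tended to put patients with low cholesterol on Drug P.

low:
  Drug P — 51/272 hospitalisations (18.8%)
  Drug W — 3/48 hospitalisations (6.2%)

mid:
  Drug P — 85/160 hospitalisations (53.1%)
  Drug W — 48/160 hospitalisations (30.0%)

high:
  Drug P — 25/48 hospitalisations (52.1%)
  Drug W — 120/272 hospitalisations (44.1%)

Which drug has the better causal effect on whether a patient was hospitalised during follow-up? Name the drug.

Cholesterol is set before the drug has any effect — it is not caused by the drug — and it independently drives the outcome. That makes it a confounder, so the causal comparison is within cholesterol levels.
Within each level — low: 18.8% vs 6.2%; mid: 53.1% vs 30.0%; high: 52.1% vs 44.1% — Drug W is lower every time.

Drug W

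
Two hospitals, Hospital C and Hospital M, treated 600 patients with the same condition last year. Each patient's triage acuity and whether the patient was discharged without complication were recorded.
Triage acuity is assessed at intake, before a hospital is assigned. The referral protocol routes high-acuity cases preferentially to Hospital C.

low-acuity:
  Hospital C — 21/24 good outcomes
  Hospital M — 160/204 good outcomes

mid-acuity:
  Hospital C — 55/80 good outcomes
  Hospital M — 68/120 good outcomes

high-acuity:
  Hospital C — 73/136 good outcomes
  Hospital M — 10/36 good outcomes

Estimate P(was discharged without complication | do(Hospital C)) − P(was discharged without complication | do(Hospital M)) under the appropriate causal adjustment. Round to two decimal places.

Hospital C is higher inside every triage acuity stratum but Hospital M is higher in aggregate. Whether to stratify depends on how triage acuity relates to the hospital.
The imbalance in triage acuity arose from how patients were allocated, not from anything the hospital did; and triage acuity independently affects the outcome. The pooled gap is confounded — condition on triage acuity.
Adjusting over the population distribution of triage acuity: 0.380·(0.875−0.784) + 0.333·(0.688−0.567) + 0.287·(0.537−0.278) = +0.149.

+0.15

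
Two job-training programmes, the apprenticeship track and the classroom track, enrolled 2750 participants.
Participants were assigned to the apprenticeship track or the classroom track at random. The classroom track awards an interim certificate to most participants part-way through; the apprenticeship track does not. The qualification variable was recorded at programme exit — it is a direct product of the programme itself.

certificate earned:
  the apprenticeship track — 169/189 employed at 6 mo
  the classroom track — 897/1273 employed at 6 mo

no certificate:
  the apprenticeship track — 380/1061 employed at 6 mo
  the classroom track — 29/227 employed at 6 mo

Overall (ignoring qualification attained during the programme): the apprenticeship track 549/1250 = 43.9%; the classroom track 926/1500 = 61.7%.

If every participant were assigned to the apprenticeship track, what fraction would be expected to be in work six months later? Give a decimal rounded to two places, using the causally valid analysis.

Because the programme influences qualification attained during the programme, qualification attained during the programme is a post-treatment mediator, not a confounder. Stratifying on it would bias the estimate; the causal effect is the crude pooled difference.
So P(outcome | do(the apprenticeship track)) is just the pooled rate for the apprenticeship track: 549/1250 = 0.439.

0.44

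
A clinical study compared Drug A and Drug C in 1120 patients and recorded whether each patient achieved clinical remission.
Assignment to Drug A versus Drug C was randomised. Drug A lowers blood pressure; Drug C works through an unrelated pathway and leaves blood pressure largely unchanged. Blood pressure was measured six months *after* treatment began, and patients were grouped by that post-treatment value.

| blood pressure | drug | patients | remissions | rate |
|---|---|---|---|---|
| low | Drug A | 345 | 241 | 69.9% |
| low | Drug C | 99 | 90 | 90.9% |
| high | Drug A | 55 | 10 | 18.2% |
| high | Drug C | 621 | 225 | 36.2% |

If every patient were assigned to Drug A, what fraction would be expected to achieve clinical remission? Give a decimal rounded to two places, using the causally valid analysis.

0.63

Blood pressure is recorded after the drug and is itself shifted by it — it sits on the causal path from drug to outcome. Conditioning on a mediator would strip out part of the effect we want; the pooled comparison gives the total causal effect.
So P(outcome | do(Drug A)) is just the pooled rate for Drug A: 251/400 = 0.627.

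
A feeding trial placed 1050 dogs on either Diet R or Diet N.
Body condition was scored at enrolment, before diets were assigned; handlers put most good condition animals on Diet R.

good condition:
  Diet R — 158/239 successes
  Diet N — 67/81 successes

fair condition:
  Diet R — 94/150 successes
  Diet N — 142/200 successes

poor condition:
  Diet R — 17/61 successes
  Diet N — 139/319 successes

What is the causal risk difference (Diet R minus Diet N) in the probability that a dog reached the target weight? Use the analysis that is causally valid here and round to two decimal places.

Diet N is higher inside every starting body condition stratum but Diet R is higher in aggregate. Whether to stratify depends on how starting body condition relates to the diet.
Starting body condition differs across diets for reasons unrelated to any effect of the diet itself, and it separately predicts the outcome — a classic confounder. We must compare within starting body condition levels.
Adjusting over the population distribution of starting body condition: 0.305·(0.661−0.827) + 0.333·(0.627−0.710) + 0.362·(0.279−0.436) = -0.135.

-0.14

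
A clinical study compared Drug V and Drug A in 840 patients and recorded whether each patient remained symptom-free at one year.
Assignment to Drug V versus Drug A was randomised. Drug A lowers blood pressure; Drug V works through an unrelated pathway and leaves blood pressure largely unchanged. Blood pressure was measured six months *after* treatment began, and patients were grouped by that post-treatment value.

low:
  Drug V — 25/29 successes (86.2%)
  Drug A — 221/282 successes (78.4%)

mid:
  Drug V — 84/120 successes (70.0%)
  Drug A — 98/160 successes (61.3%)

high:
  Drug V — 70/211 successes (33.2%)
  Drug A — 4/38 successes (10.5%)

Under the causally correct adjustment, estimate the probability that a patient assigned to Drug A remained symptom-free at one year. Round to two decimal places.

Because the drug influences blood pressure, blood pressure is a post-treatment mediator, not a confounder. Stratifying on it would bias the estimate; the causal effect is the crude pooled difference.
So P(outcome | do(Drug A)) is just the pooled rate for Drug A: 323/480 = 0.673.

0.67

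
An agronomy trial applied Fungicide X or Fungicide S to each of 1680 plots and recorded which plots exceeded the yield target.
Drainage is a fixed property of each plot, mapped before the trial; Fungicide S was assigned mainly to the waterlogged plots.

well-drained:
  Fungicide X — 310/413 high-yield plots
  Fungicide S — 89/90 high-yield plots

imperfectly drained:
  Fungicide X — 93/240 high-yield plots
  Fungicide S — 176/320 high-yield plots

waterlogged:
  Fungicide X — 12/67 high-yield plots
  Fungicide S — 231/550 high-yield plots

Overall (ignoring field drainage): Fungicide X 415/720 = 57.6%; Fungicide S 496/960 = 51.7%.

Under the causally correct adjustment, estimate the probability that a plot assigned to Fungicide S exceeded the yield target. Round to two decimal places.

0.63

Within every field drainage level Fungicide S has the higher rate, yet pooled Fungicide X does — Simpson's reversal.
Since field drainage is a pre-existing factor (not a product of the fungicide) and it affects the outcome on its own, it is a confounder. The stratified rates, not the pooled rate, identify the causal effect.
Standardising Fungicide S to the population field drainage mix: 0.299·89/90 + 0.333·176/320 + 0.367·231/550 = 0.634.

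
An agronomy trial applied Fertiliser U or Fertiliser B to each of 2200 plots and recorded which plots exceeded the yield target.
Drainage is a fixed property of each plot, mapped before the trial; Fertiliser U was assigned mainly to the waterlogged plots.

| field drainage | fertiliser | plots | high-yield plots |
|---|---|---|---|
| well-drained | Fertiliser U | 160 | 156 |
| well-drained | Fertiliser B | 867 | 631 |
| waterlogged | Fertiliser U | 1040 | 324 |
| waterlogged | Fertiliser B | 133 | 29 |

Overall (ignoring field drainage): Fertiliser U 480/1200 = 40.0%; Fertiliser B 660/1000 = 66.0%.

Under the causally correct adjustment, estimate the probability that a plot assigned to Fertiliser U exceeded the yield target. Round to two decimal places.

0.62

Nothing the fertiliser does changes field drainage; the imbalance is an allocation artefact. With field drainage also predicting the outcome, the pooled figure is confounded, and the within-stratum comparison is the causal one.
Standardising Fertiliser U to the population field drainage mix: 0.467·156/160 + 0.533·324/1040 = 0.621.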